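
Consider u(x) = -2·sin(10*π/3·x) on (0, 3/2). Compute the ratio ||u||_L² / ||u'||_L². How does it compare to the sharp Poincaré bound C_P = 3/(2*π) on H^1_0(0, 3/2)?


||u||_L² / ||u'||_L² = 3/(10*π) < C_P = 3/(2*π).

u(x) = -2·sin(10*π/3·x), so u'(x) = -20*π*cos(10*π*x/3)/3.
Writing u(x) = A·sin(kπx/L) with A = -2 and k = 5, use ∫_0^L sin²(kπx/L) dx = L/2 and ∫_0^L cos²(kπx/L) dx = L/2.
u² = 4·sin²(10*π/3·x) and (u')² = 400*π^2/9·cos²(10*π/3·x), and each of sin², cos² integrates to L/2 = 3/4 over (0, 3/2).
∫_0^3/2 u² dx = 3, so ||u||_L² = sqrt(3).
∫_0^3/2 (u')² dx = 100*π^2/3, so ||u'||_L² = 10*sqrt(3)*π/3.
Ratio ||u||_L² / ||u'||_L² = 3/(10*π).
Sharp Poincaré constant on H^1_0(0, 3/2) is C_P = L/π = 3/(2*π), achieved by sin(2*π/3·x).
This is the k = 5 harmonic; the ratio L/(kπ) is strictly less than C_P = L/π, consistent with the sharp inequality ||u||_L² ≤ C_P ||u'||_L².


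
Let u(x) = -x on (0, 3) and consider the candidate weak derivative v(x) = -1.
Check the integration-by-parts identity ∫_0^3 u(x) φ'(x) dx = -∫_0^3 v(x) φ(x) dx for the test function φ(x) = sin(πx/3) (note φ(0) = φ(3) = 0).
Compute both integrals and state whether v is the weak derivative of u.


LHS = 6/π, RHS = 6/π. Yes, v = u' weakly.

u(x) = -x, classical derivative u'(x) = -1.
φ(x) = sin(πx/3), so φ'(x) = π*cos(π*x/3)/3.
Note φ(0) = φ(3) = 0, so the boundary term u·φ vanishes.
LHS = ∫_0^3 u(x) φ'(x) dx = ∫_0^3 (-π*x*cos(π*x/3)/3) dx. Term by term:
  ∫_0^3 -π*x*cos(π*x/3)/3 dx = 6/π.
So LHS = 6/π.
∫_0^3 v(x) φ(x) dx = ∫_0^3 (-sin(π*x/3)) dx. Term by term:
  ∫_0^3 -sin(π*x/3) dx = -6/π.
So RHS = -∫_0^3 v(x) φ(x) dx = 6/π.
LHS = RHS, so the identity holds for this test φ.
Moreover u is smooth here and v(x) = u'(x) = -1 pointwise, so the identity holds for every test function. Hence v is the weak derivative of u.


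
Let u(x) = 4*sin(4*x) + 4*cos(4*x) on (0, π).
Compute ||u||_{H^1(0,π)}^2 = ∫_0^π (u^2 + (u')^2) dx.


||u||_{H^1(0,π)}^2 = 272*π

u'(x) = -16*sin(4*x) + 16*cos(4*x).
Expand u² and (u')² and integrate term by term on (0, π), using: for integers n ≥ 1, ∫_0^π sin²(nx) dx = ∫_0^π cos²(nx) dx = π/2; for n ≠ n', ∫_0^π sin(nx)sin(n'x) dx = ∫_0^π cos(nx)cos(n'x) dx = 0; and by product-to-sum, ∫_0^π sin(nx)cos(n'x) dx = ½∫_0^π [sin((n+n')x) + sin((n−n')x)] dx, which is 0 when n+n' is even and 2n/(n²−n'²) when n+n' is odd (it need not vanish on (0, π)).
  u² squared terms: (4)²·∫cos(4x)² dx = 16·π/2 = 8*π;  (4)²·∫sin(4x)² dx = 16·π/2 = 8*π.
  u² cross terms: 2·(4)·(4)·∫cos(4x)·sin(4x) dx = 32·(0) = 0.
  So ∫_0^π u² dx = 8*π + 8*π + 0 = 16*π.
  (u')² squared terms: (-16)²·∫sin(4x)² dx = 256·π/2 = 128*π;  (16)²·∫cos(4x)² dx = 256·π/2 = 128*π.
  (u')² cross terms: 2·(-16)·(16)·∫sin(4x)·cos(4x) dx = -512·(0) = 0.
  So ∫_0^π (u')² dx = 128*π + 128*π + 0 = 256*π.
||u||_{H^1}^2 = (16*π) + (256*π) = 272*π.


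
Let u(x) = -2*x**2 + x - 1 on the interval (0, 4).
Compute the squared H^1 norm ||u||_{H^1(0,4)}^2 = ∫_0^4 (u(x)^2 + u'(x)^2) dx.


||u||_{H^1}^2 = 4696/5

The H^1 norm (squared) on an interval (0, L) is
  ||u||_{H^1}^2 = ∫_0^L u(x)^2 dx + ∫_0^L u'(x)^2 dx.
Compute u'(x) = 1 - 4*x.
Then u(x)^2 = 4*x**4 - 4*x**3 + 5*x**2 - 2*x + 1 and u'(x)^2 = 16*x**2 - 8*x + 1.
Integrate each monomial from 0 to 4 using ∫_0^4 c·x^n dx = c·4^(n+1)/(n+1):
  ∫_0^4 u(x)^2 dx = ∫_0^4 (4*x^4 - 4*x^3 + 5*x^2 - 2*x + 1) dx. Term by term:
    ∫_0^4 4*x^4 dx = 4096/5;  ∫_0^4 -4*x^3 dx = -256;  ∫_0^4 5*x^2 dx = 320/3;
    ∫_0^4 -2*x dx = -16;  ∫_0^4 1 dx = 4.
  Sum: 4096/5 − 256 + 320/3 − 16 + 4 = 9868/15.
  ∫_0^4 u'(x)^2 dx = ∫_0^4 (16*x^2 - 8*x + 1) dx. Term by term:
    ∫_0^4 16*x^2 dx = 1024/3;  ∫_0^4 -8*x dx = -64;  ∫_0^4 1 dx = 4.
  Sum: 1024/3 − 64 + 4 = 844/3.
Adding: ||u||_{H^1}^2 = 9868/15 + 844/3 = 4696/5.


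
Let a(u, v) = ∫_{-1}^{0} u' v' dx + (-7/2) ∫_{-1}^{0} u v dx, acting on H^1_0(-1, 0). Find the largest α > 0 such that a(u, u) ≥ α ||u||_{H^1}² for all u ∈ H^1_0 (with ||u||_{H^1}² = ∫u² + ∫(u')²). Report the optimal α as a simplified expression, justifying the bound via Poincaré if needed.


α = (-7/2 + π^2)/(1 + π^2)

Coercivity of a(·,·) on H^1_0(-1, 0) means a(u, u) ≥ α ||u||_{H^1}² for every u ∈ H^1_0.
The interval has length L = 1, and Poincaré/coercivity depend only on L. Here a(u, u) = ∫(u')² + (-7/2)·∫u².
Here c = -7/2 < 0 with |c| < (π/L)² = π^2, so coercivity still holds. The condition a(u,u) ≥ α||u||_{H^1}² reads (1−α)∫(u')² ≥ (α−c)∫u². Any admissible α is ≤ 1 (rapidly oscillating u have ∫u²/∫(u')² → 0), and α = 1 would force 0 ≥ (1−c)∫u², impossible since c < 1; so 1−α > 0. By the sharp Poincaré inequality on H^1_0 of an interval of length L, ∫(u')² ≥ (π/L)²∫u² with equality for the first sine mode sin(π(x−x₀)/L) (x₀ the left endpoint), so the inequality holds for all u iff (1−α)(π/L)² ≥ α − c, i.e. α ≤ ((π/L)² + c)/((π/L)² + 1) = (1 + c(L/π)²)/(1 + (L/π)²). (Direct route, valid since c ≤ 0: Poincaré gives c∫u² ≥ c(L/π)²∫(u')², so a(u,u) ≥ (1 + c(L/π)²)∫(u')², while ||u||_{H^1}² ≤ (1 + (L/π)²)∫(u')²; dividing yields the same α.) With (π/L)² = π^2 and c = -7/2, the largest admissible constant is α = ((π/L)² + c)/((π/L)² + 1).
Simplifying, α = (-7/2 + π^2)/(1 + π^2).


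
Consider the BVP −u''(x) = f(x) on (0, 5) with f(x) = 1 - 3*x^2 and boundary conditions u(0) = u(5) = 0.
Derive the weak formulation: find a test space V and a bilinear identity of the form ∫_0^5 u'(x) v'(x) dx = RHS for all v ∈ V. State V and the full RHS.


V = H^1_0(0, 5) (so v(0) = v(5) = 0); weak form: ∫_0^5 u'v' dx = ∫_0^5 (1 - 3*x^2) v dx for all v ∈ V.

Multiply both sides by a test function v and integrate from 0 to 5:
  ∫_0^5 −u''(x) v(x) dx = ∫_0^5 f(x) v(x) dx.
Integrate the LHS by parts once:
  ∫_0^5 −u'' v dx = −[u'(x) v(x)]_0^5 + ∫_0^5 u'(x) v'(x) dx.
Thus ∫_0^5 u'(x) v'(x) dx = ∫_0^5 f(x) v(x) dx + [u'(x) v(x)]_0^5.
Choose V so that boundary terms are either known or forced to vanish.
u is Dirichlet: u(0) = u(5) = 0. Let V = H^1_0(0, 5); then v(0) = v(5) = 0, and [u' v]_0^5 = 0.
Weak formulation: find u (satisfying any essential BC) such that ∫_0^5 u'(x) v'(x) dx = ∫_0^5 f v dx for all v ∈ V.
Substituting f(x) = 1 - 3*x^2, the right-hand side is ∫_0^5 (1 - 3*x^2) v dx.


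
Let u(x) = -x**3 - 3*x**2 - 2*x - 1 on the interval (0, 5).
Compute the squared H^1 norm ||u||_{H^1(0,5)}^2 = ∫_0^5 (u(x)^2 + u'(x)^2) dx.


||u||_{H^1}^2 = 2147875/42

The H^1 norm (squared) on an interval (0, L) is
  ||u||_{H^1}^2 = ∫_0^L u(x)^2 dx + ∫_0^L u'(x)^2 dx.
Compute u'(x) = -3*x**2 - 6*x - 2.
Then u(x)^2 = x**6 + 6*x**5 + 13*x**4 + 14*x**3 + 10*x**2 + 4*x + 1 and u'(x)^2 = 9*x**4 + 36*x**3 + 48*x**2 + 24*x + 4.
Integrate each monomial from 0 to 5 using ∫_0^5 c·x^n dx = c·5^(n+1)/(n+1):
  ∫_0^5 u(x)^2 dx = ∫_0^5 (x^6 + 6*x^5 + 13*x^4 + 14*x^3 + 10*x^2 + 4*x + 1) dx. Term by term:
    ∫_0^5 x^6 dx = 78125/7;  ∫_0^5 6*x^5 dx = 15625;  ∫_0^5 13*x^4 dx = 8125;
    ∫_0^5 14*x^3 dx = 4375/2;  ∫_0^5 10*x^2 dx = 1250/3;  ∫_0^5 4*x dx = 50;
    ∫_0^5 1 dx = 5.
  Sum: 78125/7 + 15625 + 8125 + 4375/2 + 1250/3 + 50 + 5 = 1577935/42.
  ∫_0^5 u'(x)^2 dx = ∫_0^5 (9*x^4 + 36*x^3 + 48*x^2 + 24*x + 4) dx. Term by term:
    ∫_0^5 9*x^4 dx = 5625;  ∫_0^5 36*x^3 dx = 5625;  ∫_0^5 48*x^2 dx = 2000;
    ∫_0^5 24*x dx = 300;  ∫_0^5 4 dx = 20.
  Sum: 5625 + 5625 + 2000 + 300 + 20 = 13570.
Adding: ||u||_{H^1}^2 = 1577935/42 + 13570 = 2147875/42.


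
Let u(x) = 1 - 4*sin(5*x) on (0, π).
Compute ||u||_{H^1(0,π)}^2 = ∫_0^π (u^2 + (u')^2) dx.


||u||_{H^1(0,π)}^2 = -16/5 + 209*π

u'(x) = -20*cos(5*x).
Expand u² and (u')² and integrate term by term on (0, π), using: for integers n ≥ 1, ∫_0^π sin²(nx) dx = ∫_0^π cos²(nx) dx = π/2; for n ≠ n', ∫_0^π sin(nx)sin(n'x) dx = ∫_0^π cos(nx)cos(n'x) dx = 0; and by product-to-sum, ∫_0^π sin(nx)cos(n'x) dx = ½∫_0^π [sin((n+n')x) + sin((n−n')x)] dx, which is 0 when n+n' is even and 2n/(n²−n'²) when n+n' is odd (it need not vanish on (0, π)). For the constant mode: ∫_0^π 1 dx = π, ∫_0^π cos(nx) dx = 0, ∫_0^π sin(nx) dx = (1−(−1)^n)/n.
  u² squared terms: (1)²·∫1 dx = 1·π = π;  (-4)²·∫sin(5x)² dx = 16·π/2 = 8*π.
  u² cross terms: 2·(1)·(-4)·∫1·sin(5x) dx = -8·(2/5) = -16/5.
  So ∫_0^π u² dx = π + 8*π − 16/5 = -16/5 + 9*π.
  (u')² squared terms: (-20)²·∫cos(5x)² dx = 400·π/2 = 200*π.
  So ∫_0^π (u')² dx = 200*π.
||u||_{H^1}^2 = (-16/5 + 9*π) + (200*π) = -16/5 + 209*π.


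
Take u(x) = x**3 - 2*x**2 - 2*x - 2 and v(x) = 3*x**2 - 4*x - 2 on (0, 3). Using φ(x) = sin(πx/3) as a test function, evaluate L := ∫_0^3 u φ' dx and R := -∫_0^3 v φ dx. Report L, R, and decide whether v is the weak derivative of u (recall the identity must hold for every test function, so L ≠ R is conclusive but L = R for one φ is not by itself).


LHS = -33/π + 324/π^3, RHS = -33/π + 324/π^3. Yes, v = u' weakly.

u(x) = x**3 - 2*x**2 - 2*x - 2, classical derivative u'(x) = 3*x**2 - 4*x - 2.
φ(x) = sin(πx/3), so φ'(x) = π*cos(π*x/3)/3.
Note φ(0) = φ(3) = 0, so the boundary term u·φ vanishes.
LHS = ∫_0^3 u(x) φ'(x) dx = ∫_0^3 (π*x^3*cos(π*x/3)/3 - 2*π*x^2*cos(π*x/3)/3 - 2*π*x*cos(π*x/3)/3 - 2*π*cos(π*x/3)/3) dx. Term by term:
  ∫_0^3 -2*π*cos(π*x/3)/3 dx = 0;  ∫_0^3 -2*π*x*cos(π*x/3)/3 dx = 12/π;  ∫_0^3 -2*π*x^2*cos(π*x/3)/3 dx = 36/π;
  ∫_0^3 π*x^3*cos(π*x/3)/3 dx = -81/π + 324/π^3.
Sum: 0 + 12/π + 36/π + -81/π + 324/π^3 = -33/π + 324/π^3.
So LHS = -33/π + 324/π^3.
∫_0^3 v(x) φ(x) dx = ∫_0^3 (3*x^2*sin(π*x/3) - 4*x*sin(π*x/3) - 2*sin(π*x/3)) dx. Term by term:
  ∫_0^3 -2*sin(π*x/3) dx = -12/π;  ∫_0^3 -4*x*sin(π*x/3) dx = -36/π;  ∫_0^3 3*x^2*sin(π*x/3) dx = -324/π^3 + 81/π.
Sum: -12/π − 36/π + -324/π^3 + 81/π = -324/π^3 + 33/π.
So RHS = -∫_0^3 v(x) φ(x) dx = -33/π + 324/π^3.
LHS = RHS, so the identity holds for this test φ.
Moreover u is smooth here and v(x) = u'(x) = 3*x**2 - 4*x - 2 pointwise, so the identity holds for every test function. Hence v is the weak derivative of u.


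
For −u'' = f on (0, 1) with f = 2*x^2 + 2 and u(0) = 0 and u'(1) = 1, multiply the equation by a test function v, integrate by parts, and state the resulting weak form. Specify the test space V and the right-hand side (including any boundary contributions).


V = {v ∈ H^1(0, 1) : v(0) = 0} (test functions vanish at x = 0 where u is specified); weak form: ∫_0^1 u'v' dx = ∫_0^1 (2*x^2 + 2) v dx + v(1) for all v ∈ V.

Multiply both sides by a test function v and integrate from 0 to 1:
  ∫_0^1 −u''(x) v(x) dx = ∫_0^1 f(x) v(x) dx.
Integrate the LHS by parts once:
  ∫_0^1 −u'' v dx = −[u'(x) v(x)]_0^1 + ∫_0^1 u'(x) v'(x) dx.
Thus ∫_0^1 u'(x) v'(x) dx = ∫_0^1 f(x) v(x) dx + [u'(x) v(x)]_0^1.
Choose V so that boundary terms are either known or forced to vanish.
Mixed BC: u(0) = 0 (Dirichlet) and u'(1) = 1 (Neumann). Define V = {v ∈ H^1(0, 1) : v(0) = 0}. Then [u' v]_0^1 = u'(1)·v(1) − u'(0)·0 = v(1).
Weak formulation: find u (satisfying any essential BC) such that ∫_0^1 u'(x) v'(x) dx = ∫_0^1 f v dx + v(1) for all v ∈ V (Dirichlet at 0 absorbed into V; Neumann datum at x = 1 contributes the boundary term).
Substituting f(x) = 2*x^2 + 2, the right-hand side is ∫_0^1 (2*x^2 + 2) v dx + v(1).


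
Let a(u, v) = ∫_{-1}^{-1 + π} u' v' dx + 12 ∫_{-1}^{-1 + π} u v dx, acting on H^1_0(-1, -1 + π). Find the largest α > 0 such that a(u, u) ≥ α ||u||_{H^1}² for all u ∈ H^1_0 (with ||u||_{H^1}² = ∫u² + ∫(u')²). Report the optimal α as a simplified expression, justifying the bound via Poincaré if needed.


α = 1

Coercivity of a(·,·) on H^1_0(-1, -1 + π) means a(u, u) ≥ α ||u||_{H^1}² for every u ∈ H^1_0.
The interval has length L = π, and Poincaré/coercivity depend only on L. Here a(u, u) = ∫(u')² + (12)·∫u².
Here c = 12 ≥ 1, so a(u,u) = ∫(u')² + c∫u² ≥ ∫(u')² + ∫u² = ||u||_{H^1}², i.e. α = 1 works. No larger α is possible: a(u,u) ≥ α||u||_{H^1}² means (1−α)∫(u')² ≥ (α−c)∫u², and for the modes u_n = sin(nπ(x−x₀)/L) (x₀ the left endpoint) one has ∫u_n²/∫(u_n')² = (L/(nπ))² → 0, so a(u_n,u_n)/||u_n||_{H^1}² → 1. Hence the optimal constant is α = 1.
Therefore α = 1.


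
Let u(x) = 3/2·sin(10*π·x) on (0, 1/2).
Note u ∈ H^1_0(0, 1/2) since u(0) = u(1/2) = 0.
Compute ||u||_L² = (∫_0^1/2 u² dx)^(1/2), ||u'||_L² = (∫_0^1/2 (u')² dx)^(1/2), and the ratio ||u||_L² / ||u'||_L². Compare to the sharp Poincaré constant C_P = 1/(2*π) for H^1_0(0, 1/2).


||u||_L² / ||u'||_L² = 1/(10*π) < C_P = 1/(2*π).

u(x) = 3/2·sin(10*π·x), so u'(x) = 15*π*cos(10*π*x).
Writing u(x) = A·sin(kπx/L) with A = 3/2 and k = 5, use ∫_0^L sin²(kπx/L) dx = L/2 and ∫_0^L cos²(kπx/L) dx = L/2.
u² = 9/4·sin²(10*π·x) and (u')² = 225*π^2·cos²(10*π·x), and each of sin², cos² integrates to L/2 = 1/4 over (0, 1/2).
∫_0^1/2 u² dx = 9/16, so ||u||_L² = 3/4.
∫_0^1/2 (u')² dx = 225*π^2/4, so ||u'||_L² = 15*π/2.
Ratio ||u||_L² / ||u'||_L² = 1/(10*π).
Sharp Poincaré constant on H^1_0(0, 1/2) is C_P = L/π = 1/(2*π), achieved by sin(2*π·x).
This is the k = 5 harmonic; the ratio L/(kπ) is strictly less than C_P = L/π, consistent with the sharp inequality ||u||_L² ≤ C_P ||u'||_L².


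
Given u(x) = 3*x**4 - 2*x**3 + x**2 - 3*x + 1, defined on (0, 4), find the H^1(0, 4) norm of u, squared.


||u||_{H^1}^2 = 6393896/15

The H^1 norm (squared) on an interval (0, L) is
  ||u||_{H^1}^2 = ∫_0^L u(x)^2 dx + ∫_0^L u'(x)^2 dx.
Compute u'(x) = 12*x**3 - 6*x**2 + 2*x - 3.
Then u(x)^2 = 9*x**8 - 12*x**7 + 10*x**6 - 22*x**5 + 19*x**4 - 10*x**3 + 11*x**2 - 6*x + 1 and u'(x)^2 = 144*x**6 - 144*x**5 + 84*x**4 - 96*x**3 + 40*x**2 - 12*x + 9.
Integrate each monomial from 0 to 4 using ∫_0^4 c·x^n dx = c·4^(n+1)/(n+1):
  ∫_0^4 u(x)^2 dx = ∫_0^4 (9*x^8 - 12*x^7 + 10*x^6 - 22*x^5 + 19*x^4 - 10*x^3 + 11*x^2 - 6*x + 1) dx. Term by term:
    ∫_0^4 9*x^8 dx = 262144;  ∫_0^4 -12*x^7 dx = -98304;  ∫_0^4 10*x^6 dx = 163840/7;
    ∫_0^4 -22*x^5 dx = -45056/3;  ∫_0^4 19*x^4 dx = 19456/5;  ∫_0^4 -10*x^3 dx = -640;
    ∫_0^4 11*x^2 dx = 704/3;  ∫_0^4 -6*x dx = -48;  ∫_0^4 1 dx = 4.
  Sum: 262144 − 98304 + 163840/7 − 45056/3 + 19456/5 − 640 + 704/3 − 48 + 4 = 6148412/35.
  ∫_0^4 u'(x)^2 dx = ∫_0^4 (144*x^6 - 144*x^5 + 84*x^4 - 96*x^3 + 40*x^2 - 12*x + 9) dx. Term by term:
    ∫_0^4 144*x^6 dx = 2359296/7;  ∫_0^4 -144*x^5 dx = -98304;  ∫_0^4 84*x^4 dx = 86016/5;
    ∫_0^4 -96*x^3 dx = -6144;  ∫_0^4 40*x^2 dx = 2560/3;  ∫_0^4 -12*x dx = -96;
    ∫_0^4 9 dx = 36.
  Sum: 2359296/7 − 98304 + 86016/5 − 6144 + 2560/3 − 96 + 36 = 26312036/105.
Adding: ||u||_{H^1}^2 = 6148412/35 + 26312036/105 = 6393896/15.


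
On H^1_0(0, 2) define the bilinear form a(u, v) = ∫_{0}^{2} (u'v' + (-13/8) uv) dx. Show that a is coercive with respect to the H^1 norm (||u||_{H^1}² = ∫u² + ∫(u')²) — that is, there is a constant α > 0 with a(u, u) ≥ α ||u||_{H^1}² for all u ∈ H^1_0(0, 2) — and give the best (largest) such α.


α = (-13/2 + π^2)/(4 + π^2)

Coercivity of a(·,·) on H^1_0(0, 2) means a(u, u) ≥ α ||u||_{H^1}² for every u ∈ H^1_0.
The interval has length L = 2, and Poincaré/coercivity depend only on L. Here a(u, u) = ∫(u')² + (-13/8)·∫u².
Here c = -13/8 < 0 with |c| < (π/L)² = π^2/4, so coercivity still holds. The condition a(u,u) ≥ α||u||_{H^1}² reads (1−α)∫(u')² ≥ (α−c)∫u². Any admissible α is ≤ 1 (rapidly oscillating u have ∫u²/∫(u')² → 0), and α = 1 would force 0 ≥ (1−c)∫u², impossible since c < 1; so 1−α > 0. By the sharp Poincaré inequality on H^1_0 of an interval of length L, ∫(u')² ≥ (π/L)²∫u² with equality for the first sine mode sin(π(x−x₀)/L) (x₀ the left endpoint), so the inequality holds for all u iff (1−α)(π/L)² ≥ α − c, i.e. α ≤ ((π/L)² + c)/((π/L)² + 1) = (1 + c(L/π)²)/(1 + (L/π)²). (Direct route, valid since c ≤ 0: Poincaré gives c∫u² ≥ c(L/π)²∫(u')², so a(u,u) ≥ (1 + c(L/π)²)∫(u')², while ||u||_{H^1}² ≤ (1 + (L/π)²)∫(u')²; dividing yields the same α.) With (π/L)² = π^2/4 and c = -13/8, the largest admissible constant is α = ((π/L)² + c)/((π/L)² + 1).
Simplifying, α = (-13/2 + π^2)/(4 + π^2).


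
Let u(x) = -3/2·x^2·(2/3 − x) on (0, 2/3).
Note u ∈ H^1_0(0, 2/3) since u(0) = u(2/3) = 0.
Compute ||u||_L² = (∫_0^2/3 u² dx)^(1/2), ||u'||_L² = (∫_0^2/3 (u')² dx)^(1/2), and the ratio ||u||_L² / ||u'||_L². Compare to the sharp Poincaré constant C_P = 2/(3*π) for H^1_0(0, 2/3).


||u||_L² / ||u'||_L² = sqrt(14)/21 < C_P = 2/(3*π).

u(x) = -3/2·x^2·(2/3 − x), so u'(x) = x*(9*x - 4)/2.
u(x) = -3/2·x^2·(2/3 − x) vanishes at x = 0 and x = 2/3, so u ∈ H^1_0(0, 2/3). Differentiate via the product rule and integrate the resulting polynomials term by term.
  ∫_0^2/3 u² dx = ∫_0^2/3 (9*x^6/4 - 3*x^5 + x^4) dx. Term by term:
    ∫_0^2/3 9*x^6/4 dx = 32/1701;  ∫_0^2/3 -3*x^5 dx = -32/729;  ∫_0^2/3 x^4 dx = 32/1215.
  Sum: 32/1701 − 32/729 + 32/1215 = 32/25515.
  ∫_0^2/3 (u')² dx = ∫_0^2/3 (81*x^4/4 - 18*x^3 + 4*x^2) dx. Term by term:
    ∫_0^2/3 81*x^4/4 dx = 8/15;  ∫_0^2/3 -18*x^3 dx = -8/9;  ∫_0^2/3 4*x^2 dx = 32/81.
  Sum: 8/15 − 8/9 + 32/81 = 16/405.
∫_0^2/3 u² dx = 32/25515, so ||u||_L² = 4*sqrt(70)/945.
∫_0^2/3 (u')² dx = 16/405, so ||u'||_L² = 4*sqrt(5)/45.
Ratio ||u||_L² / ||u'||_L² = sqrt(14)/21.
Sharp Poincaré constant on H^1_0(0, 2/3) is C_P = L/π = 2/(3*π), achieved by sin(3*π/2·x).
A polynomial bump cannot attain the sharp Poincaré constant (only the first sine eigenfunction does), so the ratio is strictly less than C_P, consistent with ||u||_L² ≤ C_P ||u'||_L².


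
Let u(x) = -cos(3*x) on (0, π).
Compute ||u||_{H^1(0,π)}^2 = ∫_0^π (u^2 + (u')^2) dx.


||u||_{H^1(0,π)}^2 = 5*π

u'(x) = 3*sin(3*x).
Expand u² and (u')² and integrate term by term on (0, π), using: for integers n ≥ 1, ∫_0^π sin²(nx) dx = ∫_0^π cos²(nx) dx = π/2; for n ≠ n', ∫_0^π sin(nx)sin(n'x) dx = ∫_0^π cos(nx)cos(n'x) dx = 0; and by product-to-sum, ∫_0^π sin(nx)cos(n'x) dx = ½∫_0^π [sin((n+n')x) + sin((n−n')x)] dx, which is 0 when n+n' is even and 2n/(n²−n'²) when n+n' is odd (it need not vanish on (0, π)).
  u² squared terms: (-1)²·∫cos(3x)² dx = 1·π/2 = π/2.
  So ∫_0^π u² dx = π/2.
  (u')² squared terms: (3)²·∫sin(3x)² dx = 9·π/2 = 9*π/2.
  So ∫_0^π (u')² dx = 9*π/2.
||u||_{H^1}^2 = (π/2) + (9*π/2) = 5*π.


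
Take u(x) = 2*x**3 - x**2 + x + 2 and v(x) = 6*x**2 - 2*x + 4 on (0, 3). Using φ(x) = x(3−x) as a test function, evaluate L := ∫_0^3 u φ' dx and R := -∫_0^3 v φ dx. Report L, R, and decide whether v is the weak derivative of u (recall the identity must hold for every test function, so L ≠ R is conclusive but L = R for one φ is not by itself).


LHS = -639/10, RHS = -387/5. No, v is not the weak derivative of u.

u(x) = 2*x**3 - x**2 + x + 2, classical derivative u'(x) = 6*x**2 - 2*x + 1.
φ(x) = x(3−x), so φ'(x) = 3 - 2*x.
Note φ(0) = φ(3) = 0, so the boundary term u·φ vanishes.
LHS = ∫_0^3 u(x) φ'(x) dx = ∫_0^3 (-4*x^4 + 8*x^3 - 5*x^2 - x + 6) dx. Term by term:
  ∫_0^3 -4*x^4 dx = -972/5;  ∫_0^3 8*x^3 dx = 162;  ∫_0^3 -5*x^2 dx = -45;
  ∫_0^3 -x dx = -9/2;  ∫_0^3 6 dx = 18.
Sum: -972/5 + 162 − 45 − 9/2 + 18 = -639/10.
So LHS = -639/10.
∫_0^3 v(x) φ(x) dx = ∫_0^3 (-6*x^4 + 20*x^3 - 10*x^2 + 12*x) dx. Term by term:
  ∫_0^3 -6*x^4 dx = -1458/5;  ∫_0^3 20*x^3 dx = 405;  ∫_0^3 -10*x^2 dx = -90;
  ∫_0^3 12*x dx = 54.
Sum: -1458/5 + 405 − 90 + 54 = 387/5.
So RHS = -∫_0^3 v(x) φ(x) dx = -387/5.
LHS − RHS = 27/2 ≠ 0, so the identity fails.
(For a valid weak derivative the identity must hold for EVERY test function, in particular this one. The failure shows v is NOT the weak derivative of u.)
Correct weak derivative would be u'(x) = 6*x**2 - 2*x + 1.


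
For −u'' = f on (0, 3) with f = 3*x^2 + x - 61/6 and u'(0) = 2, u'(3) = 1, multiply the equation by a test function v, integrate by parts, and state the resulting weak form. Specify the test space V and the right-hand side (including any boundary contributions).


V = H^1(0, 3) (v unrestricted at boundary; u is determined up to an additive constant); weak form: ∫_0^3 u'v' dx = ∫_0^3 (3*x^2 + x - 61/6) v dx + v(3) − 2·v(0) for all v ∈ V.

Multiply both sides by a test function v and integrate from 0 to 3:
  ∫_0^3 −u''(x) v(x) dx = ∫_0^3 f(x) v(x) dx.
Integrate the LHS by parts once:
  ∫_0^3 −u'' v dx = −[u'(x) v(x)]_0^3 + ∫_0^3 u'(x) v'(x) dx.
Thus ∫_0^3 u'(x) v'(x) dx = ∫_0^3 f(x) v(x) dx + [u'(x) v(x)]_0^3.
Choose V so that boundary terms are either known or forced to vanish.
u has inhomogeneous Neumann u'(0) = 2, u'(3) = 1. [u' v]_0^3 = (1)·v(3) − (2)·v(0) = v(3) − 2·v(0). Take V = H^1(0, 3); boundary term becomes part of RHS.
Weak formulation: find u (satisfying any essential BC) such that ∫_0^3 u'(x) v'(x) dx = ∫_0^3 f v dx + v(3) − 2·v(0) for all v ∈ V (Neumann data are natural BCs: they enter the RHS as boundary terms).
Substituting f(x) = 3*x^2 + x - 61/6, the right-hand side is ∫_0^3 (3*x^2 + x - 61/6) v dx + v(3) − 2·v(0).
Compatibility check (pure Neumann): taking v ≡ 1 ∈ V gives 0 = ∫_0^3 f dx + (1) − (2), i.e. ∫_0^3 f dx must equal u'(0) − u'(3) = 1. Indeed ∫_0^3 (3*x^2 + x - 61/6) dx = 1, so the data are compatible. The solution is then unique only up to an additive constant (fix it e.g. by requiring ∫_0^3 u dx = 0).


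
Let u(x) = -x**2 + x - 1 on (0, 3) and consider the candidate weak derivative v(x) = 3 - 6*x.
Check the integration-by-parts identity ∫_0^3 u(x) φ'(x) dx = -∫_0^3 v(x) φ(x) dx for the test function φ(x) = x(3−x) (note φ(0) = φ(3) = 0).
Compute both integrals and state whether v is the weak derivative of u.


LHS = 9, RHS = 27. No, v is not the weak derivative of u.

u(x) = -x**2 + x - 1, classical derivative u'(x) = 1 - 2*x.
φ(x) = x(3−x), so φ'(x) = 3 - 2*x.
Note φ(0) = φ(3) = 0, so the boundary term u·φ vanishes.
LHS = ∫_0^3 u(x) φ'(x) dx = ∫_0^3 (2*x^3 - 5*x^2 + 5*x - 3) dx. Term by term:
  ∫_0^3 2*x^3 dx = 81/2;  ∫_0^3 -5*x^2 dx = -45;  ∫_0^3 5*x dx = 45/2;
  ∫_0^3 -3 dx = -9.
Sum: 81/2 − 45 + 45/2 − 9 = 9.
So LHS = 9.
∫_0^3 v(x) φ(x) dx = ∫_0^3 (6*x^3 - 21*x^2 + 9*x) dx. Term by term:
  ∫_0^3 6*x^3 dx = 243/2;  ∫_0^3 -21*x^2 dx = -189;  ∫_0^3 9*x dx = 81/2.
Sum: 243/2 − 189 + 81/2 = -27.
So RHS = -∫_0^3 v(x) φ(x) dx = 27.
LHS − RHS = -18 ≠ 0, so the identity fails.
(For a valid weak derivative the identity must hold for EVERY test function, in particular this one. The failure shows v is NOT the weak derivative of u.)
Correct weak derivative would be u'(x) = 1 - 2*x.


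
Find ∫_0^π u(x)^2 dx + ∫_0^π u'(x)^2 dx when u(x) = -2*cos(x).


||u||_{H^1(0,π)}^2 = 4*π

u'(x) = 2*sin(x).
Expand u² and (u')² and integrate term by term on (0, π), using: for integers n ≥ 1, ∫_0^π sin²(nx) dx = ∫_0^π cos²(nx) dx = π/2; for n ≠ n', ∫_0^π sin(nx)sin(n'x) dx = ∫_0^π cos(nx)cos(n'x) dx = 0; and by product-to-sum, ∫_0^π sin(nx)cos(n'x) dx = ½∫_0^π [sin((n+n')x) + sin((n−n')x)] dx, which is 0 when n+n' is even and 2n/(n²−n'²) when n+n' is odd (it need not vanish on (0, π)).
  u² squared terms: (-2)²·∫cos(x)² dx = 4·π/2 = 2*π.
  So ∫_0^π u² dx = 2*π.
  (u')² squared terms: (2)²·∫sin(x)² dx = 4·π/2 = 2*π.
  So ∫_0^π (u')² dx = 2*π.
||u||_{H^1}^2 = (2*π) + (2*π) = 4*π.


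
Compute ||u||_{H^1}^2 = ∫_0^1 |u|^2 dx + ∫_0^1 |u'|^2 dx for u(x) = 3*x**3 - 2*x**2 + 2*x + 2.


||u||_{H^1}^2 = 759/35

The H^1 norm (squared) on an interval (0, L) is
  ||u||_{H^1}^2 = ∫_0^L u(x)^2 dx + ∫_0^L u'(x)^2 dx.
Compute u'(x) = 9*x**2 - 4*x + 2.
Then u(x)^2 = 9*x**6 - 12*x**5 + 16*x**4 + 4*x**3 - 4*x**2 + 8*x + 4 and u'(x)^2 = 81*x**4 - 72*x**3 + 52*x**2 - 16*x + 4.
Integrate each monomial from 0 to 1 using ∫_0^1 c·x^n dx = c·1^(n+1)/(n+1):
  ∫_0^1 u(x)^2 dx = ∫_0^1 (9*x^6 - 12*x^5 + 16*x^4 + 4*x^3 - 4*x^2 + 8*x + 4) dx. Term by term:
    ∫_0^1 9*x^6 dx = 9/7;  ∫_0^1 -12*x^5 dx = -2;  ∫_0^1 16*x^4 dx = 16/5;
    ∫_0^1 4*x^3 dx = 1;  ∫_0^1 -4*x^2 dx = -4/3;  ∫_0^1 8*x dx = 4;
    ∫_0^1 4 dx = 4.
  Sum: 9/7 − 2 + 16/5 + 1 − 4/3 + 4 + 4 = 1066/105.
  ∫_0^1 u'(x)^2 dx = ∫_0^1 (81*x^4 - 72*x^3 + 52*x^2 - 16*x + 4) dx. Term by term:
    ∫_0^1 81*x^4 dx = 81/5;  ∫_0^1 -72*x^3 dx = -18;  ∫_0^1 52*x^2 dx = 52/3;
    ∫_0^1 -16*x dx = -8;  ∫_0^1 4 dx = 4.
  Sum: 81/5 − 18 + 52/3 − 8 + 4 = 173/15.
Adding: ||u||_{H^1}^2 = 1066/105 + 173/15 = 759/35.


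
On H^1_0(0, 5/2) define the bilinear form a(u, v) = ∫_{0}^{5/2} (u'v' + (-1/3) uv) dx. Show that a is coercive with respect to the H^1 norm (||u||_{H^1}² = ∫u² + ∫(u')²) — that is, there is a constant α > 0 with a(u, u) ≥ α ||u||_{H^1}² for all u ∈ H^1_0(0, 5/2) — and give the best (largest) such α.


α = (-25 + 12*π^2)/(3*(25 + 4*π^2))

Coercivity of a(·,·) on H^1_0(0, 5/2) means a(u, u) ≥ α ||u||_{H^1}² for every u ∈ H^1_0.
The interval has length L = 5/2, and Poincaré/coercivity depend only on L. Here a(u, u) = ∫(u')² + (-1/3)·∫u².
Here c = -1/3 < 0 with |c| < (π/L)² = 4*π^2/25, so coercivity still holds. The condition a(u,u) ≥ α||u||_{H^1}² reads (1−α)∫(u')² ≥ (α−c)∫u². Any admissible α is ≤ 1 (rapidly oscillating u have ∫u²/∫(u')² → 0), and α = 1 would force 0 ≥ (1−c)∫u², impossible since c < 1; so 1−α > 0. By the sharp Poincaré inequality on H^1_0 of an interval of length L, ∫(u')² ≥ (π/L)²∫u² with equality for the first sine mode sin(π(x−x₀)/L) (x₀ the left endpoint), so the inequality holds for all u iff (1−α)(π/L)² ≥ α − c, i.e. α ≤ ((π/L)² + c)/((π/L)² + 1) = (1 + c(L/π)²)/(1 + (L/π)²). (Direct route, valid since c ≤ 0: Poincaré gives c∫u² ≥ c(L/π)²∫(u')², so a(u,u) ≥ (1 + c(L/π)²)∫(u')², while ||u||_{H^1}² ≤ (1 + (L/π)²)∫(u')²; dividing yields the same α.) With (π/L)² = 4*π^2/25 and c = -1/3, the largest admissible constant is α = ((π/L)² + c)/((π/L)² + 1).
Simplifying, α = (-25 + 12*π^2)/(3*(25 + 4*π^2)).


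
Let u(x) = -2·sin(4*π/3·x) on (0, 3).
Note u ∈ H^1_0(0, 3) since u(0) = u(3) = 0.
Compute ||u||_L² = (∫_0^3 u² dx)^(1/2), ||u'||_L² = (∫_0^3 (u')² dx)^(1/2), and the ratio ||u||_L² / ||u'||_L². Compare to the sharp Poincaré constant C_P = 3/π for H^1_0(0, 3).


||u||_L² / ||u'||_L² = 3/(4*π) < C_P = 3/π.

u(x) = -2·sin(4*π/3·x), so u'(x) = -8*π*cos(4*π*x/3)/3.
Writing u(x) = A·sin(kπx/L) with A = -2 and k = 4, use ∫_0^L sin²(kπx/L) dx = L/2 and ∫_0^L cos²(kπx/L) dx = L/2.
u² = 4·sin²(4*π/3·x) and (u')² = 64*π^2/9·cos²(4*π/3·x), and each of sin², cos² integrates to L/2 = 3/2 over (0, 3).
∫_0^3 u² dx = 6, so ||u||_L² = sqrt(6).
∫_0^3 (u')² dx = 32*π^2/3, so ||u'||_L² = 4*sqrt(6)*π/3.
Ratio ||u||_L² / ||u'||_L² = 3/(4*π).
Sharp Poincaré constant on H^1_0(0, 3) is C_P = L/π = 3/π, achieved by sin(π/3·x).
This is the k = 4 harmonic; the ratio L/(kπ) is strictly less than C_P = L/π, consistent with the sharp inequality ||u||_L² ≤ C_P ||u'||_L².


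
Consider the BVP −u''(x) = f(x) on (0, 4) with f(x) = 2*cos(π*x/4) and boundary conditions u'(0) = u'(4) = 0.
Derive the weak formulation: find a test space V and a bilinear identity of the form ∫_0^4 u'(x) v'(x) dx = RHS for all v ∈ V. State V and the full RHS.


V = H^1(0, 4) (no boundary constraint on v; u is determined up to an additive constant); weak form: ∫_0^4 u'v' dx = ∫_0^4 (2*cos(π*x/4)) v dx for all v ∈ V.

Multiply both sides by a test function v and integrate from 0 to 4:
  ∫_0^4 −u''(x) v(x) dx = ∫_0^4 f(x) v(x) dx.
Integrate the LHS by parts once:
  ∫_0^4 −u'' v dx = −[u'(x) v(x)]_0^4 + ∫_0^4 u'(x) v'(x) dx.
Thus ∫_0^4 u'(x) v'(x) dx = ∫_0^4 f(x) v(x) dx + [u'(x) v(x)]_0^4.
Choose V so that boundary terms are either known or forced to vanish.
u has homogeneous Neumann: u'(0) = u'(4) = 0. So [u' v]_0^4 = 0·v(4) − 0·v(0) = 0 for any v; take V = H^1(0, 4).
Weak formulation: find u (satisfying any essential BC) such that ∫_0^4 u'(x) v'(x) dx = ∫_0^4 f v dx for all v ∈ V (homogeneous Neumann, so boundary terms vanish).
Substituting f(x) = 2*cos(π*x/4), the right-hand side is ∫_0^4 (2*cos(π*x/4)) v dx.
Compatibility check (pure Neumann): taking v ≡ 1 ∈ V gives 0 = ∫_0^4 f dx + (0) − (0), i.e. ∫_0^4 f dx must equal u'(0) − u'(4) = 0. Indeed ∫_0^4 (2*cos(π*x/4)) dx = 0, so the data are compatible. The solution is then unique only up to an additive constant (fix it e.g. by requiring ∫_0^4 u dx = 0).


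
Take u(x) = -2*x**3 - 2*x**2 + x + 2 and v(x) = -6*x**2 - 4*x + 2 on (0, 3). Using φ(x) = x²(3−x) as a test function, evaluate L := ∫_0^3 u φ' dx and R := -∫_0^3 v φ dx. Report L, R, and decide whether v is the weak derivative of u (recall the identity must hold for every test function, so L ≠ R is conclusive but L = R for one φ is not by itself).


LHS = 3753/20, RHS = 1809/10. No, v is not the weak derivative of u.

u(x) = -2*x**3 - 2*x**2 + x + 2, classical derivative u'(x) = -6*x**2 - 4*x + 1.
φ(x) = x²(3−x), so φ'(x) = 3*x*(2 - x).
Note φ(0) = φ(3) = 0, so the boundary term u·φ vanishes.
LHS = ∫_0^3 u(x) φ'(x) dx = ∫_0^3 (6*x^5 - 6*x^4 - 15*x^3 + 12*x) dx. Term by term:
  ∫_0^3 6*x^5 dx = 729;  ∫_0^3 -6*x^4 dx = -1458/5;  ∫_0^3 -15*x^3 dx = -1215/4;
  ∫_0^3 12*x dx = 54.
Sum: 729 − 1458/5 − 1215/4 + 54 = 3753/20.
So LHS = 3753/20.
∫_0^3 v(x) φ(x) dx = ∫_0^3 (6*x^5 - 14*x^4 - 14*x^3 + 6*x^2) dx. Term by term:
  ∫_0^3 6*x^5 dx = 729;  ∫_0^3 -14*x^4 dx = -3402/5;  ∫_0^3 -14*x^3 dx = -567/2;
  ∫_0^3 6*x^2 dx = 54.
Sum: 729 − 3402/5 − 567/2 + 54 = -1809/10.
So RHS = -∫_0^3 v(x) φ(x) dx = 1809/10.
LHS − RHS = 27/4 ≠ 0, so the identity fails.
(For a valid weak derivative the identity must hold for EVERY test function, in particular this one. The failure shows v is NOT the weak derivative of u.)
Correct weak derivative would be u'(x) = -6*x**2 - 4*x + 1.


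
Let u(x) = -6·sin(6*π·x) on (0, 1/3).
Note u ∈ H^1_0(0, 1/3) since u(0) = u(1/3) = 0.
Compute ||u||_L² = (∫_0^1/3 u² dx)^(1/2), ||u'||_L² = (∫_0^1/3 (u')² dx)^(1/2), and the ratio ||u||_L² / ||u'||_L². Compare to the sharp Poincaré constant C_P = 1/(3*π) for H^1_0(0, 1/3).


||u||_L² / ||u'||_L² = 1/(6*π) < C_P = 1/(3*π).

u(x) = -6·sin(6*π·x), so u'(x) = -36*π*cos(6*π*x).
Writing u(x) = A·sin(kπx/L) with A = -6 and k = 2, use ∫_0^L sin²(kπx/L) dx = L/2 and ∫_0^L cos²(kπx/L) dx = L/2.
u² = 36·sin²(6*π·x) and (u')² = 1296*π^2·cos²(6*π·x), and each of sin², cos² integrates to L/2 = 1/6 over (0, 1/3).
∫_0^1/3 u² dx = 6, so ||u||_L² = sqrt(6).
∫_0^1/3 (u')² dx = 216*π^2, so ||u'||_L² = 6*sqrt(6)*π.
Ratio ||u||_L² / ||u'||_L² = 1/(6*π).
Sharp Poincaré constant on H^1_0(0, 1/3) is C_P = L/π = 1/(3*π), achieved by sin(3*π·x).
This is the k = 2 harmonic; the ratio L/(kπ) is strictly less than C_P = L/π, consistent with the sharp inequality ||u||_L² ≤ C_P ||u'||_L².


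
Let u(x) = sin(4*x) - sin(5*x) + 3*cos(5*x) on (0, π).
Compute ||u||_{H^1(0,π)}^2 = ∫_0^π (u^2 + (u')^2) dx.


||u||_{H^1(0,π)}^2 = -416/3 + 277*π/2

u'(x) = -15*sin(5*x) + 4*cos(4*x) - 5*cos(5*x).
Expand u² and (u')² and integrate term by term on (0, π), using: for integers n ≥ 1, ∫_0^π sin²(nx) dx = ∫_0^π cos²(nx) dx = π/2; for n ≠ n', ∫_0^π sin(nx)sin(n'x) dx = ∫_0^π cos(nx)cos(n'x) dx = 0; and by product-to-sum, ∫_0^π sin(nx)cos(n'x) dx = ½∫_0^π [sin((n+n')x) + sin((n−n')x)] dx, which is 0 when n+n' is even and 2n/(n²−n'²) when n+n' is odd (it need not vanish on (0, π)).
  u² squared terms: (-1)²·∫sin(5x)² dx = 1·π/2 = π/2;  (3)²·∫cos(5x)² dx = 9·π/2 = 9*π/2;  (1)²·∫sin(4x)² dx = 1·π/2 = π/2.
  u² cross terms: 2·(-1)·(3)·∫sin(5x)·cos(5x) dx = -6·(0) = 0;  2·(-1)·(1)·∫sin(5x)·sin(4x) dx = -2·(0) = 0;  2·(3)·(1)·∫cos(5x)·sin(4x) dx = 6·(-8/9) = -16/3.
  So ∫_0^π u² dx = π/2 + 9*π/2 + π/2 + 0 + 0 − 16/3 = -16/3 + 11*π/2.
  (u')² squared terms: (-15)²·∫sin(5x)² dx = 225·π/2 = 225*π/2;  (-5)²·∫cos(5x)² dx = 25·π/2 = 25*π/2;  (4)²·∫cos(4x)² dx = 16·π/2 = 8*π.
  (u')² cross terms: 2·(-15)·(-5)·∫sin(5x)·cos(5x) dx = 150·(0) = 0;  2·(-15)·(4)·∫sin(5x)·cos(4x) dx = -120·(10/9) = -400/3;  2·(-5)·(4)·∫cos(5x)·cos(4x) dx = -40·(0) = 0.
  So ∫_0^π (u')² dx = 225*π/2 + 25*π/2 + 8*π + 0 − 400/3 + 0 = -400/3 + 133*π.
||u||_{H^1}^2 = (-16/3 + 11*π/2) + (-400/3 + 133*π) = -416/3 + 277*π/2.


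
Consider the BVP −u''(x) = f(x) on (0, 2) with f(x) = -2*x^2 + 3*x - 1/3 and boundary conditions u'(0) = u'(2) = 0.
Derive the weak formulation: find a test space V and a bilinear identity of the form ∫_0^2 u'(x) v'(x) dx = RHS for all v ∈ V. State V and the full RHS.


V = H^1(0, 2) (no boundary constraint on v; u is determined up to an additive constant); weak form: ∫_0^2 u'v' dx = ∫_0^2 (-2*x^2 + 3*x - 1/3) v dx for all v ∈ V.

Multiply both sides by a test function v and integrate from 0 to 2:
  ∫_0^2 −u''(x) v(x) dx = ∫_0^2 f(x) v(x) dx.
Integrate the LHS by parts once:
  ∫_0^2 −u'' v dx = −[u'(x) v(x)]_0^2 + ∫_0^2 u'(x) v'(x) dx.
Thus ∫_0^2 u'(x) v'(x) dx = ∫_0^2 f(x) v(x) dx + [u'(x) v(x)]_0^2.
Choose V so that boundary terms are either known or forced to vanish.
u has homogeneous Neumann: u'(0) = u'(2) = 0. So [u' v]_0^2 = 0·v(2) − 0·v(0) = 0 for any v; take V = H^1(0, 2).
Weak formulation: find u (satisfying any essential BC) such that ∫_0^2 u'(x) v'(x) dx = ∫_0^2 f v dx for all v ∈ V (homogeneous Neumann, so boundary terms vanish).
Substituting f(x) = -2*x^2 + 3*x - 1/3, the right-hand side is ∫_0^2 (-2*x^2 + 3*x - 1/3) v dx.
Compatibility check (pure Neumann): taking v ≡ 1 ∈ V gives 0 = ∫_0^2 f dx + (0) − (0), i.e. ∫_0^2 f dx must equal u'(0) − u'(2) = 0. Indeed ∫_0^2 (-2*x^2 + 3*x - 1/3) dx = 0, so the data are compatible. The solution is then unique only up to an additive constant (fix it e.g. by requiring ∫_0^2 u dx = 0).


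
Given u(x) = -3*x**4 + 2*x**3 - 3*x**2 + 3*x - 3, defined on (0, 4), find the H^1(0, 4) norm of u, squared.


||u||_{H^1}^2 = 16417032/35

The H^1 norm (squared) on an interval (0, L) is
  ||u||_{H^1}^2 = ∫_0^L u(x)^2 dx + ∫_0^L u'(x)^2 dx.
Compute u'(x) = -12*x**3 + 6*x**2 - 6*x + 3.
Then u(x)^2 = 9*x**8 - 12*x**7 + 22*x**6 - 30*x**5 + 39*x**4 - 30*x**3 + 27*x**2 - 18*x + 9 and u'(x)^2 = 144*x**6 - 144*x**5 + 180*x**4 - 144*x**3 + 72*x**2 - 36*x + 9.
Integrate each monomial from 0 to 4 using ∫_0^4 c·x^n dx = c·4^(n+1)/(n+1):
  ∫_0^4 u(x)^2 dx = ∫_0^4 (9*x^8 - 12*x^7 + 22*x^6 - 30*x^5 + 39*x^4 - 30*x^3 + 27*x^2 - 18*x + 9) dx. Term by term:
    ∫_0^4 9*x^8 dx = 262144;  ∫_0^4 -12*x^7 dx = -98304;  ∫_0^4 22*x^6 dx = 360448/7;
    ∫_0^4 -30*x^5 dx = -20480;  ∫_0^4 39*x^4 dx = 39936/5;  ∫_0^4 -30*x^3 dx = -1920;
    ∫_0^4 27*x^2 dx = 576;  ∫_0^4 -18*x dx = -144;  ∫_0^4 9 dx = 36.
  Sum: 262144 − 98304 + 360448/7 − 20480 + 39936/5 − 1920 + 576 − 144 + 36 = 7048572/35.
  ∫_0^4 u'(x)^2 dx = ∫_0^4 (144*x^6 - 144*x^5 + 180*x^4 - 144*x^3 + 72*x^2 - 36*x + 9) dx. Term by term:
    ∫_0^4 144*x^6 dx = 2359296/7;  ∫_0^4 -144*x^5 dx = -98304;  ∫_0^4 180*x^4 dx = 36864;
    ∫_0^4 -144*x^3 dx = -9216;  ∫_0^4 72*x^2 dx = 1536;  ∫_0^4 -36*x dx = -288;
    ∫_0^4 9 dx = 36.
  Sum: 2359296/7 − 98304 + 36864 − 9216 + 1536 − 288 + 36 = 1873692/7.
Adding: ||u||_{H^1}^2 = 7048572/35 + 1873692/7 = 16417032/35.


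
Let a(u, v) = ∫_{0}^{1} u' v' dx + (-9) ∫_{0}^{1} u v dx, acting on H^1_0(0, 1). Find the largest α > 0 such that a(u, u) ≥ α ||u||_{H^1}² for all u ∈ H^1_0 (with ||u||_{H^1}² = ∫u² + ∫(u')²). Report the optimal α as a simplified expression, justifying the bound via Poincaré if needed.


α = (-9 + π^2)/(1 + π^2)

Coercivity of a(·,·) on H^1_0(0, 1) means a(u, u) ≥ α ||u||_{H^1}² for every u ∈ H^1_0.
The interval has length L = 1, and Poincaré/coercivity depend only on L. Here a(u, u) = ∫(u')² + (-9)·∫u².
Here c = -9 < 0 with |c| < (π/L)² = π^2, so coercivity still holds. The condition a(u,u) ≥ α||u||_{H^1}² reads (1−α)∫(u')² ≥ (α−c)∫u². Any admissible α is ≤ 1 (rapidly oscillating u have ∫u²/∫(u')² → 0), and α = 1 would force 0 ≥ (1−c)∫u², impossible since c < 1; so 1−α > 0. By the sharp Poincaré inequality on H^1_0 of an interval of length L, ∫(u')² ≥ (π/L)²∫u² with equality for the first sine mode sin(π(x−x₀)/L) (x₀ the left endpoint), so the inequality holds for all u iff (1−α)(π/L)² ≥ α − c, i.e. α ≤ ((π/L)² + c)/((π/L)² + 1) = (1 + c(L/π)²)/(1 + (L/π)²). (Direct route, valid since c ≤ 0: Poincaré gives c∫u² ≥ c(L/π)²∫(u')², so a(u,u) ≥ (1 + c(L/π)²)∫(u')², while ||u||_{H^1}² ≤ (1 + (L/π)²)∫(u')²; dividing yields the same α.) With (π/L)² = π^2 and c = -9, the largest admissible constant is α = ((π/L)² + c)/((π/L)² + 1).
Simplifying, α = (-9 + π^2)/(1 + π^2).


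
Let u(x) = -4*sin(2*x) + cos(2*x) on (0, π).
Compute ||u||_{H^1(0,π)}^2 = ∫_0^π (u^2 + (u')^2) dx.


||u||_{H^1(0,π)}^2 = 85*π/2

u'(x) = -2*sin(2*x) - 8*cos(2*x).
Expand u² and (u')² and integrate term by term on (0, π), using: for integers n ≥ 1, ∫_0^π sin²(nx) dx = ∫_0^π cos²(nx) dx = π/2; for n ≠ n', ∫_0^π sin(nx)sin(n'x) dx = ∫_0^π cos(nx)cos(n'x) dx = 0; and by product-to-sum, ∫_0^π sin(nx)cos(n'x) dx = ½∫_0^π [sin((n+n')x) + sin((n−n')x)] dx, which is 0 when n+n' is even and 2n/(n²−n'²) when n+n' is odd (it need not vanish on (0, π)).
  u² squared terms: (-4)²·∫sin(2x)² dx = 16·π/2 = 8*π;  (1)²·∫cos(2x)² dx = 1·π/2 = π/2.
  u² cross terms: 2·(-4)·(1)·∫sin(2x)·cos(2x) dx = -8·(0) = 0.
  So ∫_0^π u² dx = 8*π + π/2 + 0 = 17*π/2.
  (u')² squared terms: (-8)²·∫cos(2x)² dx = 64·π/2 = 32*π;  (-2)²·∫sin(2x)² dx = 4·π/2 = 2*π.
  (u')² cross terms: 2·(-8)·(-2)·∫cos(2x)·sin(2x) dx = 32·(0) = 0.
  So ∫_0^π (u')² dx = 32*π + 2*π + 0 = 34*π.
||u||_{H^1}^2 = (17*π/2) + (34*π) = 85*π/2.


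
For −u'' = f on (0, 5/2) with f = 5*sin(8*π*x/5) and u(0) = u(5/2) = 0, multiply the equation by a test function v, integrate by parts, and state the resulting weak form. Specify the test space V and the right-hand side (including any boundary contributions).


V = H^1_0(0, 5/2) (so v(0) = v(5/2) = 0); weak form: ∫_0^5/2 u'v' dx = ∫_0^5/2 (5*sin(8*π*x/5)) v dx for all v ∈ V.

Multiply both sides by a test function v and integrate from 0 to 5/2:
  ∫_0^5/2 −u''(x) v(x) dx = ∫_0^5/2 f(x) v(x) dx.
Integrate the LHS by parts once:
  ∫_0^5/2 −u'' v dx = −[u'(x) v(x)]_0^5/2 + ∫_0^5/2 u'(x) v'(x) dx.
Thus ∫_0^5/2 u'(x) v'(x) dx = ∫_0^5/2 f(x) v(x) dx + [u'(x) v(x)]_0^5/2.
Choose V so that boundary terms are either known or forced to vanish.
u is Dirichlet: u(0) = u(5/2) = 0. Let V = H^1_0(0, 5/2); then v(0) = v(5/2) = 0, and [u' v]_0^5/2 = 0.
Weak formulation: find u (satisfying any essential BC) such that ∫_0^5/2 u'(x) v'(x) dx = ∫_0^5/2 f v dx for all v ∈ V.
Substituting f(x) = 5*sin(8*π*x/5), the right-hand side is ∫_0^5/2 (5*sin(8*π*x/5)) v dx.


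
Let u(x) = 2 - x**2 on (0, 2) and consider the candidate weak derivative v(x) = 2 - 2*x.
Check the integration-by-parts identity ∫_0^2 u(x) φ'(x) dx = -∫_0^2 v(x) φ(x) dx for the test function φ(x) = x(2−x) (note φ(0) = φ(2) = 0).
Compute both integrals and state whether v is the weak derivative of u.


LHS = 8/3, RHS = 0. No, v is not the weak derivative of u.

u(x) = 2 - x**2, classical derivative u'(x) = -2*x.
φ(x) = x(2−x), so φ'(x) = 2 - 2*x.
Note φ(0) = φ(2) = 0, so the boundary term u·φ vanishes.
LHS = ∫_0^2 u(x) φ'(x) dx = ∫_0^2 (2*x^3 - 2*x^2 - 4*x + 4) dx. Term by term:
  ∫_0^2 2*x^3 dx = 8;  ∫_0^2 -2*x^2 dx = -16/3;  ∫_0^2 -4*x dx = -8;
  ∫_0^2 4 dx = 8.
Sum: 8 − 16/3 − 8 + 8 = 8/3.
So LHS = 8/3.
∫_0^2 v(x) φ(x) dx = ∫_0^2 (2*x^3 - 6*x^2 + 4*x) dx. Term by term:
  ∫_0^2 2*x^3 dx = 8;  ∫_0^2 -6*x^2 dx = -16;  ∫_0^2 4*x dx = 8.
Sum: 8 − 16 + 8 = 0.
So RHS = -∫_0^2 v(x) φ(x) dx = 0.
LHS − RHS = 8/3 ≠ 0, so the identity fails.
(For a valid weak derivative the identity must hold for EVERY test function, in particular this one. The failure shows v is NOT the weak derivative of u.)
Correct weak derivative would be u'(x) = -2*x.
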